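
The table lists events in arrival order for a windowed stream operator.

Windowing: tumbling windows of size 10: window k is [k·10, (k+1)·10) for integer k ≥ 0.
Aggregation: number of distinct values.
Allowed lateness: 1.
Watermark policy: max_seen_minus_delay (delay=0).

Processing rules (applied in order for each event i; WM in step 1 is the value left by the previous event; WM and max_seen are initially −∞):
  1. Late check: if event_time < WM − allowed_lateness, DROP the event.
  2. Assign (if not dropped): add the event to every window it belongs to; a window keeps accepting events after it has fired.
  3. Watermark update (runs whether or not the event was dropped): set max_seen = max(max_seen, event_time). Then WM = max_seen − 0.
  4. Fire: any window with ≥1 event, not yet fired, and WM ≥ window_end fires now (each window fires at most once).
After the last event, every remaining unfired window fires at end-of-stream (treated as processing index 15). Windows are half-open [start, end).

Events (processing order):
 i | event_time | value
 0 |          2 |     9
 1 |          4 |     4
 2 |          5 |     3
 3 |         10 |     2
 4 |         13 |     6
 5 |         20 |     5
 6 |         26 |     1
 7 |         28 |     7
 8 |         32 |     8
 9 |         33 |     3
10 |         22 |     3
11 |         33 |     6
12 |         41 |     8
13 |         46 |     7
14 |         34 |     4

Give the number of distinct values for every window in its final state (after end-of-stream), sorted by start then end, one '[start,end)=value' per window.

[0,10)=3 [10,20)=2 [20,30)=3 [30,40)=3 [40,50)=2

i=0 t=2 v=9: → [0,10); WM=2
i=1 t=4 v=4: → [0,10); WM=4
i=2 t=5 v=3: → [0,10); WM=5
i=3 t=10 v=2: → [10,20); WM=10; [0,10) fires=3
i=4 t=13 v=6: → [10,20); WM=13
i=5 t=20 v=5: → [20,30); WM=20; [10,20) fires=2
i=6 t=26 v=1: → [20,30); WM=26
i=7 t=28 v=7: → [20,30); WM=28
i=8 t=32 v=8: → [30,40); WM=32; [20,30) fires=3
i=9 t=33 v=3: → [30,40); WM=33
i=10 t=22 v=3: DROP (t<33-1); WM=33
i=11 t=33 v=6: → [30,40); WM=33
i=12 t=41 v=8: → [40,50); WM=41; [30,40) fires=3
i=13 t=46 v=7: → [40,50); WM=46
i=14 t=34 v=4: DROP (t<46-1); WM=46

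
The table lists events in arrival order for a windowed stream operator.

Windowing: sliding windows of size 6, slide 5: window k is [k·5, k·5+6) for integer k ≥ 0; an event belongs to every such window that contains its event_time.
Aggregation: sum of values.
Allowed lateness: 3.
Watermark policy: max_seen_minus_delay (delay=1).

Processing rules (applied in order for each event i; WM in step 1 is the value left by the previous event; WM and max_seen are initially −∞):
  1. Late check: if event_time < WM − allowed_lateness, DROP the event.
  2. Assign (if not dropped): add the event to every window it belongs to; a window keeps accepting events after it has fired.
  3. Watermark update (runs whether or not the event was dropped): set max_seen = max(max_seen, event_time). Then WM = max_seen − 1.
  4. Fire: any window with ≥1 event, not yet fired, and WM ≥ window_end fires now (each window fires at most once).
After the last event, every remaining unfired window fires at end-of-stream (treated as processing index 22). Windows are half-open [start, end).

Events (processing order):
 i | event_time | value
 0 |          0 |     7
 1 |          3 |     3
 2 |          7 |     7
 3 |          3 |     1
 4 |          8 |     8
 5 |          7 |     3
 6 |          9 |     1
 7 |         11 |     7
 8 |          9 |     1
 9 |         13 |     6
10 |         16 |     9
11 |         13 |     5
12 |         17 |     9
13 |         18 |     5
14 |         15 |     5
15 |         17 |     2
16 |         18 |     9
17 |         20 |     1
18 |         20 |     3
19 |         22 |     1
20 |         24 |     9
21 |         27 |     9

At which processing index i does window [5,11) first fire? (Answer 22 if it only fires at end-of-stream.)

i=0 t=0 v=7: → [0,6); WM=-1
i=1 t=3 v=3: → [0,6); WM=2
i=2 t=7 v=7: → [5,11); WM=6; [0,6) fires=10
i=3 t=3 v=1: → [0,6); WM=6
i=4 t=8 v=8: → [5,11); WM=7
i=5 t=7 v=3: → [5,11); WM=7
i=6 t=9 v=1: → [5,11); WM=8
i=7 t=11 v=7: → [10,16); WM=10
i=8 t=9 v=1: → [5,11); WM=10
i=9 t=13 v=6: → [10,16); WM=12; [5,11) fires=20
i=10 t=16 v=9: → [15,21); WM=15
i=11 t=13 v=5: → [10,16); WM=15
i=12 t=17 v=9: → [15,21); WM=16; [10,16) fires=18
i=13 t=18 v=5: → [15,21); WM=17
i=14 t=15 v=5: → [15,21),[10,16); WM=17
i=15 t=17 v=2: → [15,21); WM=17
i=16 t=18 v=9: → [15,21); WM=17
i=17 t=20 v=1: → [20,26),[15,21); WM=19
i=18 t=20 v=3: → [20,26),[15,21); WM=19
i=19 t=22 v=1: → [20,26); WM=21; [15,21) fires=43
i=20 t=24 v=9: → [20,26); WM=23
i=21 t=27 v=9: → [25,31); WM=26; [20,26) fires=14

9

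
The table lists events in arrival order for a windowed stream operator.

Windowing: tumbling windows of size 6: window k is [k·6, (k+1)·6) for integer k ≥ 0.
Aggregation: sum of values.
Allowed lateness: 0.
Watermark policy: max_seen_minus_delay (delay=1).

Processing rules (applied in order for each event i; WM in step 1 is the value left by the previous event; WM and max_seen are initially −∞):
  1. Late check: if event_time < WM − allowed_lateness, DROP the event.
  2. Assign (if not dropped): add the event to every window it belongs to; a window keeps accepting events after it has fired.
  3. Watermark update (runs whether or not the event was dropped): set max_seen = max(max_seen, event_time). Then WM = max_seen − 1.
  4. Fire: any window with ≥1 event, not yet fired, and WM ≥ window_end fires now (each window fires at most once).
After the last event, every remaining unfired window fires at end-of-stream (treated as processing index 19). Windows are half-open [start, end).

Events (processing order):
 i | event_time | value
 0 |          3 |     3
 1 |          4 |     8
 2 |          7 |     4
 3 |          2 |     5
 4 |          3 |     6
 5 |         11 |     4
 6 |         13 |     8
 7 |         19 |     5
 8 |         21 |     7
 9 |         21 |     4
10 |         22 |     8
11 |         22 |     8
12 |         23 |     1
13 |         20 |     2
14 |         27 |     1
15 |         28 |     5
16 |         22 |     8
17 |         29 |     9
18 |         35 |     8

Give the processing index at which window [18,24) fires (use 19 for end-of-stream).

14

i=0 t=3 v=3: → [0,6); WM=2
i=1 t=4 v=8: → [0,6); WM=3
i=2 t=7 v=4: → [6,12); WM=6; [0,6) fires=11
i=3 t=2 v=5: DROP (t<6-0); WM=6
i=4 t=3 v=6: DROP (t<6-0); WM=6
i=5 t=11 v=4: → [6,12); WM=10
i=6 t=13 v=8: → [12,18); WM=12; [6,12) fires=8
i=7 t=19 v=5: → [18,24); WM=18; [12,18) fires=8
i=8 t=21 v=7: → [18,24); WM=20
i=9 t=21 v=4: → [18,24); WM=20
i=10 t=22 v=8: → [18,24); WM=21
i=11 t=22 v=8: → [18,24); WM=21
i=12 t=23 v=1: → [18,24); WM=22
i=13 t=20 v=2: DROP (t<22-0); WM=22
i=14 t=27 v=1: → [24,30); WM=26; [18,24) fires=33
i=15 t=28 v=5: → [24,30); WM=27
i=16 t=22 v=8: DROP (t<27-0); WM=27
i=17 t=29 v=9: → [24,30); WM=28
i=18 t=35 v=8: → [30,36); WM=34; [24,30) fires=15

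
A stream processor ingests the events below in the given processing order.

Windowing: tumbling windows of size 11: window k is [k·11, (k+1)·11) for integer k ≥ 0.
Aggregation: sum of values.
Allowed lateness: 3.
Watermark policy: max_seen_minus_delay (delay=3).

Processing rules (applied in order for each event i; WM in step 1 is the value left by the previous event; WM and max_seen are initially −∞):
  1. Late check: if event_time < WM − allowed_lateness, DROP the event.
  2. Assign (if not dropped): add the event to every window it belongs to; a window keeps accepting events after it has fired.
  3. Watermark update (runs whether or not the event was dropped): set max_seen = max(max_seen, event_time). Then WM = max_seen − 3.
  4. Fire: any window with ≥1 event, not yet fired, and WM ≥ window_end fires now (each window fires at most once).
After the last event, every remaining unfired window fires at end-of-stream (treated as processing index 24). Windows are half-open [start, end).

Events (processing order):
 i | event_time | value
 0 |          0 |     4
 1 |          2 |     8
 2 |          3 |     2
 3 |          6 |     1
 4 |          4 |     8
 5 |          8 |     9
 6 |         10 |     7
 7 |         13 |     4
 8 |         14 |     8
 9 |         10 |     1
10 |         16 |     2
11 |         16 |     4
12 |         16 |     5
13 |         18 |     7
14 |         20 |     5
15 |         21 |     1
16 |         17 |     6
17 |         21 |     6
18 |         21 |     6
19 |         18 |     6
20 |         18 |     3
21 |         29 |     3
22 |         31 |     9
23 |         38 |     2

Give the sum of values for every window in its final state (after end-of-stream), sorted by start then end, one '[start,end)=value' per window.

[0,11)=40 [11,22)=63 [22,33)=12 [33,44)=2

i=0 t=0 v=4: → [0,11); WM=-3
i=1 t=2 v=8: → [0,11); WM=-1
i=2 t=3 v=2: → [0,11); WM=0
i=3 t=6 v=1: → [0,11); WM=3
i=4 t=4 v=8: → [0,11); WM=3
i=5 t=8 v=9: → [0,11); WM=5
i=6 t=10 v=7: → [0,11); WM=7
i=7 t=13 v=4: → [11,22); WM=10
i=8 t=14 v=8: → [11,22); WM=11; [0,11) fires=39
i=9 t=10 v=1: → [0,11); WM=11
i=10 t=16 v=2: → [11,22); WM=13
i=11 t=16 v=4: → [11,22); WM=13
i=12 t=16 v=5: → [11,22); WM=13
i=13 t=18 v=7: → [11,22); WM=15
i=14 t=20 v=5: → [11,22); WM=17
i=15 t=21 v=1: → [11,22); WM=18
i=16 t=17 v=6: → [11,22); WM=18
i=17 t=21 v=6: → [11,22); WM=18
i=18 t=21 v=6: → [11,22); WM=18
i=19 t=18 v=6: → [11,22); WM=18
i=20 t=18 v=3: → [11,22); WM=18
i=21 t=29 v=3: → [22,33); WM=26; [11,22) fires=63
i=22 t=31 v=9: → [22,33); WM=28
i=23 t=38 v=2: → [33,44); WM=35; [22,33) fires=12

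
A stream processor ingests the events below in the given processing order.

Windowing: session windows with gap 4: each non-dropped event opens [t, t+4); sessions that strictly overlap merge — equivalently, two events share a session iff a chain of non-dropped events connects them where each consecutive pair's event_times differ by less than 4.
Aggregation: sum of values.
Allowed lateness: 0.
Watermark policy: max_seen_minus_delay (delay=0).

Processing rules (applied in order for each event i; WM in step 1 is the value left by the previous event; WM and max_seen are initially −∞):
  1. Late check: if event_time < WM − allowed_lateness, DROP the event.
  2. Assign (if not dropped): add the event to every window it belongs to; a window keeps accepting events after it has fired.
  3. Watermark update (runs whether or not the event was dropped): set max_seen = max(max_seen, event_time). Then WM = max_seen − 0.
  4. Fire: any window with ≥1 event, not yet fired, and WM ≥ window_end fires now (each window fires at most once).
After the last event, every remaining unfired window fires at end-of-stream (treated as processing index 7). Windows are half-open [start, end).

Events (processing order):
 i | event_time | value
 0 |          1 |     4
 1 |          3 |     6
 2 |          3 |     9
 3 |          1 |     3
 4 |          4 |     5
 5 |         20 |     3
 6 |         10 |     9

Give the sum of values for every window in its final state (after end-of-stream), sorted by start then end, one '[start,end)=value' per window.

i=0 t=1 v=4: → [1,5); WM=1
i=1 t=3 v=6: → [1,7); WM=3
i=2 t=3 v=9: → [1,7); WM=3
i=3 t=1 v=3: DROP (t<3-0); WM=3
i=4 t=4 v=5: → [1,8); WM=4
i=5 t=20 v=3: → [20,24); WM=20
i=6 t=10 v=9: DROP (t<20-0); WM=20

[1,8)=24 [20,24)=3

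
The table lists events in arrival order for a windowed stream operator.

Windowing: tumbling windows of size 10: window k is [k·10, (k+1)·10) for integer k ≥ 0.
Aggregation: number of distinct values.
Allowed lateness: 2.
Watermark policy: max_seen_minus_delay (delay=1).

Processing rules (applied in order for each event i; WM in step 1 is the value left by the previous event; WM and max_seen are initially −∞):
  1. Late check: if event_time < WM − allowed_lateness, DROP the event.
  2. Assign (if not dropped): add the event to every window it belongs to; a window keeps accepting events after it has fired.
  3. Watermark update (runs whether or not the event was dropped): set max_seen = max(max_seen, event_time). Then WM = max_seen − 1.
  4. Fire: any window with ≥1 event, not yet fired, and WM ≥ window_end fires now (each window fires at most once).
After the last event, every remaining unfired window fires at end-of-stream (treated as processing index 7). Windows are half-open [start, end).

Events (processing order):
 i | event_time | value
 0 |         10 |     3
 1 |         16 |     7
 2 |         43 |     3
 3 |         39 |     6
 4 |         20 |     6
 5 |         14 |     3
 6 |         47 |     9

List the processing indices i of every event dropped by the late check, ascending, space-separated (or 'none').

3 4 5

i=0 t=10 v=3: → [10,20); WM=9
i=1 t=16 v=7: → [10,20); WM=15
i=2 t=43 v=3: → [40,50); WM=42; [10,20) fires=2
i=3 t=39 v=6: DROP (t<42-2); WM=42
i=4 t=20 v=6: DROP (t<42-2); WM=42
i=5 t=14 v=3: DROP (t<42-2); WM=42
i=6 t=47 v=9: → [40,50); WM=46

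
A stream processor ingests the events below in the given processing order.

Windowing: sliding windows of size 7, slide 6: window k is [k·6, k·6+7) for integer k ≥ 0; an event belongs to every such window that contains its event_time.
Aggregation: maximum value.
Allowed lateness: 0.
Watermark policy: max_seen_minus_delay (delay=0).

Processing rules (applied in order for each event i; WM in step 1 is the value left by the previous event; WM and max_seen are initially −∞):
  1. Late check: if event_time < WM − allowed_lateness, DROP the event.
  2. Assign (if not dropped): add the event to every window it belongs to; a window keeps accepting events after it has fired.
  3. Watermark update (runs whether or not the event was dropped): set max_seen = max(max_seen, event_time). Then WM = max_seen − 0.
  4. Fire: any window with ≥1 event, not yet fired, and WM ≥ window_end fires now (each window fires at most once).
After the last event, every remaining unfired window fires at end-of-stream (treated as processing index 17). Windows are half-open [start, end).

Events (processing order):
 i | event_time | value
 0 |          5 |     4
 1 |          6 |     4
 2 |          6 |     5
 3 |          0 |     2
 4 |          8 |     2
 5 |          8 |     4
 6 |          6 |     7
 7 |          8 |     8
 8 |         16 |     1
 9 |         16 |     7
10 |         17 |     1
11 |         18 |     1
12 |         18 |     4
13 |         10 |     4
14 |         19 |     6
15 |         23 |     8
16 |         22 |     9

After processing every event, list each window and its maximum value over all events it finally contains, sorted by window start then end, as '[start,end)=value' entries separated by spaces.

[0,7)=5 [6,13)=8 [12,19)=7 [18,25)=8

i=0 t=5 v=4: → [0,7); WM=5
i=1 t=6 v=4: → [6,13),[0,7); WM=6
i=2 t=6 v=5: → [6,13),[0,7); WM=6
i=3 t=0 v=2: DROP (t<6-0); WM=6
i=4 t=8 v=2: → [6,13); WM=8; [0,7) fires=5
i=5 t=8 v=4: → [6,13); WM=8
i=6 t=6 v=7: DROP (t<8-0); WM=8
i=7 t=8 v=8: → [6,13); WM=8
i=8 t=16 v=1: → [12,19); WM=16; [6,13) fires=8
i=9 t=16 v=7: → [12,19); WM=16
i=10 t=17 v=1: → [12,19); WM=17
i=11 t=18 v=1: → [18,25),[12,19); WM=18
i=12 t=18 v=4: → [18,25),[12,19); WM=18
i=13 t=10 v=4: DROP (t<18-0); WM=18
i=14 t=19 v=6: → [18,25); WM=19; [12,19) fires=7
i=15 t=23 v=8: → [18,25); WM=23
i=16 t=22 v=9: DROP (t<23-0); WM=23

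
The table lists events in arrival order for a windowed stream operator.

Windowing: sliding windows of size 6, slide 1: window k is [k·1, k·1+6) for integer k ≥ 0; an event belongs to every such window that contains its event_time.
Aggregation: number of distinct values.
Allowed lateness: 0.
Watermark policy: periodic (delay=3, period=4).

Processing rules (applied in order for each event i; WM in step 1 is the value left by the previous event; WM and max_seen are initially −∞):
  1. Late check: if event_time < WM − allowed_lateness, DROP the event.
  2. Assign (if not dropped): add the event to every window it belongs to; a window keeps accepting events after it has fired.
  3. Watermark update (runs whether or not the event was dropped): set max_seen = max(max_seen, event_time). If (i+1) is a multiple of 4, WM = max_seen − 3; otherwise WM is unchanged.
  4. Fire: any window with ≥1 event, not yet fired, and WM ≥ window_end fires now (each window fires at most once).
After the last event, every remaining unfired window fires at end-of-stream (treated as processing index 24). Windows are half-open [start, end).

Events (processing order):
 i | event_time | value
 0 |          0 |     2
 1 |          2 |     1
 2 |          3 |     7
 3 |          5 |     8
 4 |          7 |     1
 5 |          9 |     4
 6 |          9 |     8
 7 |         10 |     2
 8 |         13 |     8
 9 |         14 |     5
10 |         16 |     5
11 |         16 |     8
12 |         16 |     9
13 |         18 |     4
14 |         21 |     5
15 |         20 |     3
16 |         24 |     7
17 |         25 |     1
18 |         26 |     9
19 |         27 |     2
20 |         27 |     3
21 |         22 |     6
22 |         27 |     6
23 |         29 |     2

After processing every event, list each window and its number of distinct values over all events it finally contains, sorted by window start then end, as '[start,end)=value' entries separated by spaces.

i=0 t=0 v=2: → [0,6); WM=−∞
i=1 t=2 v=1: → [2,8),[1,7),[0,6); WM=−∞
i=2 t=3 v=7: → [3,9),[2,8),[1,7),[0,6); WM=−∞
i=3 t=5 v=8: → [5,11),[4,10),[3,9),[2,8),[1,7),[0,6); WM=2
i=4 t=7 v=1: → [7,13),[6,12),[5,11),[4,10),[3,9),[2,8); WM=2
i=5 t=9 v=4: → [9,15),[8,14),[7,13),[6,12),[5,11),[4,10); WM=2
i=6 t=9 v=8: → [9,15),[8,14),[7,13),[6,12),[5,11),[4,10); WM=2
i=7 t=10 v=2: → [10,16),[9,15),[8,14),[7,13),[6,12),[5,11); WM=7; [0,6) fires=4 [1,7) fires=3
i=8 t=13 v=8: → [13,19),[12,18),[11,17),[10,16),[9,15),[8,14); WM=7
i=9 t=14 v=5: → [14,20),[13,19),[12,18),[11,17),[10,16),[9,15); WM=7
i=10 t=16 v=5: → [16,22),[15,21),[14,20),[13,19),[12,18),[11,17); WM=7
i=11 t=16 v=8: → [16,22),[15,21),[14,20),[13,19),[12,18),[11,17); WM=13; [2,8) fires=3 [3,9) fires=3 [4,10) fires=3 [5,11) fires=4 [6,12) fires=4 [7,13) fires=4
i=12 t=16 v=9: → [16,22),[15,21),[14,20),[13,19),[12,18),[11,17); WM=13
i=13 t=18 v=4: → [18,24),[17,23),[16,22),[15,21),[14,20),[13,19); WM=13
i=14 t=21 v=5: → [21,27),[20,26),[19,25),[18,24),[17,23),[16,22); WM=13
i=15 t=20 v=3: → [20,26),[19,25),[18,24),[17,23),[16,22),[15,21); WM=18; [8,14) fires=3 [9,15) fires=4 [10,16) fires=3 [11,17) fires=3 [12,18) fires=3
i=16 t=24 v=7: → [24,30),[23,29),[22,28),[21,27),[20,26),[19,25); WM=18
i=17 t=25 v=1: → [25,31),[24,30),[23,29),[22,28),[21,27),[20,26); WM=18
i=18 t=26 v=9: → [26,32),[25,31),[24,30),[23,29),[22,28),[21,27); WM=18
i=19 t=27 v=2: → [27,33),[26,32),[25,31),[24,30),[23,29),[22,28); WM=24; [13,19) fires=4 [14,20) fires=4 [15,21) fires=5 [16,22) fires=5 [17,23) fires=3 [18,24) fires=3
i=20 t=27 v=3: → [27,33),[26,32),[25,31),[24,30),[23,29),[22,28); WM=24
i=21 t=22 v=6: DROP (t<24-0); WM=24
i=22 t=27 v=6: → [27,33),[26,32),[25,31),[24,30),[23,29),[22,28); WM=24
i=23 t=29 v=2: → [29,35),[28,34),[27,33),[26,32),[25,31),[24,30); WM=26; [19,25) fires=3 [20,26) fires=4

[0,6)=4 [1,7)=3 [2,8)=3 [3,9)=3 [4,10)=3 [5,11)=4 [6,12)=4 [7,13)=4 [8,14)=3 [9,15)=4 [10,16)=3 [11,17)=3 [12,18)=3 [13,19)=4 [14,20)=4 [15,21)=5 [16,22)=5 [17,23)=3 [18,24)=3 [19,25)=3 [20,26)=4 [21,27)=4 [22,28)=6 [23,29)=6 [24,30)=6 [25,31)=5 [26,32)=4 [27,33)=3 [28,34)=1 [29,35)=1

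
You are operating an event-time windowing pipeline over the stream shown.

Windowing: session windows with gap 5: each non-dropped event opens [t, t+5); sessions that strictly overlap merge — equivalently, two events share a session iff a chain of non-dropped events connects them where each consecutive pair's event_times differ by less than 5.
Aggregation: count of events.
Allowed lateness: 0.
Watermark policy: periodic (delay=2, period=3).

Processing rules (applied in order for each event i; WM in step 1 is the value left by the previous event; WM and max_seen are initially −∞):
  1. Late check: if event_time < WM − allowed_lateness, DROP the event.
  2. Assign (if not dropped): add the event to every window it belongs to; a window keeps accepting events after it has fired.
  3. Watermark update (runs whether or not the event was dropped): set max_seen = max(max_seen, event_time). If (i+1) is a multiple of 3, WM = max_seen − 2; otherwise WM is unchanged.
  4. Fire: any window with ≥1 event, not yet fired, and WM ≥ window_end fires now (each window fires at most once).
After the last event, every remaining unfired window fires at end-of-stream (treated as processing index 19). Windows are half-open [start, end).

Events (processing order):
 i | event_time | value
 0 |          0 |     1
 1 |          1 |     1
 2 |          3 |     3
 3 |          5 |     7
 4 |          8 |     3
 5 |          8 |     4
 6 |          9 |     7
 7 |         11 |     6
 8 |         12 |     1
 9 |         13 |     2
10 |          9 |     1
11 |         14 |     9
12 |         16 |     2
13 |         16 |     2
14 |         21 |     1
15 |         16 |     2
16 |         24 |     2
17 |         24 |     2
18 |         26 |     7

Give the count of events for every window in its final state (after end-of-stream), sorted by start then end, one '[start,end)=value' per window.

[0,21)=13 [21,31)=4

i=0 t=0 v=1: → [0,5); WM=−∞
i=1 t=1 v=1: → [0,6); WM=−∞
i=2 t=3 v=3: → [0,8); WM=1
i=3 t=5 v=7: → [0,10); WM=1
i=4 t=8 v=3: → [0,13); WM=1
i=5 t=8 v=4: → [0,13); WM=6
i=6 t=9 v=7: → [0,14); WM=6
i=7 t=11 v=6: → [0,16); WM=6
i=8 t=12 v=1: → [0,17); WM=10
i=9 t=13 v=2: → [0,18); WM=10
i=10 t=9 v=1: DROP (t<10-0); WM=10
i=11 t=14 v=9: → [0,19); WM=12
i=12 t=16 v=2: → [0,21); WM=12
i=13 t=16 v=2: → [0,21); WM=12
i=14 t=21 v=1: → [21,26); WM=19
i=15 t=16 v=2: DROP (t<19-0); WM=19
i=16 t=24 v=2: → [21,29); WM=19
i=17 t=24 v=2: → [21,29); WM=22
i=18 t=26 v=7: → [21,31); WM=22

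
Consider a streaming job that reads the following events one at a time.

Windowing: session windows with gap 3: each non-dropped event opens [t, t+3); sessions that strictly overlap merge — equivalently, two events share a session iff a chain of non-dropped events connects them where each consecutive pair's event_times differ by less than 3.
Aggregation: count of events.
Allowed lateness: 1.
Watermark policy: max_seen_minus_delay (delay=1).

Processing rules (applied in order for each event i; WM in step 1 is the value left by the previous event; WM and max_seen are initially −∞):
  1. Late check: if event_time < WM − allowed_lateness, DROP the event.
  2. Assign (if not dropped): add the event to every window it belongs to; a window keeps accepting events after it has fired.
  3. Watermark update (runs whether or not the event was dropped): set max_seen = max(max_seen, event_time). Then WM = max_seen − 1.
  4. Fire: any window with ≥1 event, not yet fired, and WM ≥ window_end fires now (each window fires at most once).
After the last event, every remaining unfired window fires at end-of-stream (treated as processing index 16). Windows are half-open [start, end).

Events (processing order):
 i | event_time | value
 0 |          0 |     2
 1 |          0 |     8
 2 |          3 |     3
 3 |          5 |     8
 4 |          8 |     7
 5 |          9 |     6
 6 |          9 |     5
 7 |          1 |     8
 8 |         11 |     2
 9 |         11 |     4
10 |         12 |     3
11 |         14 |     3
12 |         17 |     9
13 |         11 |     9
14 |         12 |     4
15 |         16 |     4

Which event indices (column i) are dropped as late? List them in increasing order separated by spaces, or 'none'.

7 13 14

i=0 t=0 v=2: → [0,3); WM=-1
i=1 t=0 v=8: → [0,3); WM=-1
i=2 t=3 v=3: → [3,6); WM=2
i=3 t=5 v=8: → [3,8); WM=4
i=4 t=8 v=7: → [8,11); WM=7
i=5 t=9 v=6: → [8,12); WM=8
i=6 t=9 v=5: → [8,12); WM=8
i=7 t=1 v=8: DROP (t<8-1); WM=8
i=8 t=11 v=2: → [8,14); WM=10
i=9 t=11 v=4: → [8,14); WM=10
i=10 t=12 v=3: → [8,15); WM=11
i=11 t=14 v=3: → [8,17); WM=13
i=12 t=17 v=9: → [17,20); WM=16
i=13 t=11 v=9: DROP (t<16-1); WM=16
i=14 t=12 v=4: DROP (t<16-1); WM=16
i=15 t=16 v=4: → [8,20); WM=16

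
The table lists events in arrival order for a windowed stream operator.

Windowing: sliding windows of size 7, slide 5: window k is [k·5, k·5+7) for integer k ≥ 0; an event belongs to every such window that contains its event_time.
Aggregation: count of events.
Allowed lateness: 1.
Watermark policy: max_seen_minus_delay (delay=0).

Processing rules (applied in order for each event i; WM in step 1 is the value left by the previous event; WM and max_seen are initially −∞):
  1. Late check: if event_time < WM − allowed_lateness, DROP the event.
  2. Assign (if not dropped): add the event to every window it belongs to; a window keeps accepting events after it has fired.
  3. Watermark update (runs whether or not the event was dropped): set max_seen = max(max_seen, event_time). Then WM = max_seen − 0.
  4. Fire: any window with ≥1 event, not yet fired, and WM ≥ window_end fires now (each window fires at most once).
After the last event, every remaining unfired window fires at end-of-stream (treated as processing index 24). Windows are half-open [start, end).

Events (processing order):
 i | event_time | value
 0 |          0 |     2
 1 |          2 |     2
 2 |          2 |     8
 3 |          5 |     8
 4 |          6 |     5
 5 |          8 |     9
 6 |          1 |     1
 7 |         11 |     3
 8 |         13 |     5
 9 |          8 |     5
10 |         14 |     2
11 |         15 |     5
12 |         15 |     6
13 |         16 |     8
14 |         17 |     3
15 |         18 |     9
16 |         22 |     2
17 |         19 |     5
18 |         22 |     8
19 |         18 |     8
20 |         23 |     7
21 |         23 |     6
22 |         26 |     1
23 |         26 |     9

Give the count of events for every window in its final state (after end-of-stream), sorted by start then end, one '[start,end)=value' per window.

[0,7)=5 [5,12)=4 [10,17)=6 [15,22)=5 [20,27)=6 [25,32)=2

i=0 t=0 v=2: → [0,7); WM=0
i=1 t=2 v=2: → [0,7); WM=2
i=2 t=2 v=8: → [0,7); WM=2
i=3 t=5 v=8: → [5,12),[0,7); WM=5
i=4 t=6 v=5: → [5,12),[0,7); WM=6
i=5 t=8 v=9: → [5,12); WM=8; [0,7) fires=5
i=6 t=1 v=1: DROP (t<8-1); WM=8
i=7 t=11 v=3: → [10,17),[5,12); WM=11
i=8 t=13 v=5: → [10,17); WM=13; [5,12) fires=4
i=9 t=8 v=5: DROP (t<13-1); WM=13
i=10 t=14 v=2: → [10,17); WM=14
i=11 t=15 v=5: → [15,22),[10,17); WM=15
i=12 t=15 v=6: → [15,22),[10,17); WM=15
i=13 t=16 v=8: → [15,22),[10,17); WM=16
i=14 t=17 v=3: → [15,22); WM=17; [10,17) fires=6
i=15 t=18 v=9: → [15,22); WM=18
i=16 t=22 v=2: → [20,27); WM=22; [15,22) fires=5
i=17 t=19 v=5: DROP (t<22-1); WM=22
i=18 t=22 v=8: → [20,27); WM=22
i=19 t=18 v=8: DROP (t<22-1); WM=22
i=20 t=23 v=7: → [20,27); WM=23
i=21 t=23 v=6: → [20,27); WM=23
i=22 t=26 v=1: → [25,32),[20,27); WM=26
i=23 t=26 v=9: → [25,32),[20,27); WM=26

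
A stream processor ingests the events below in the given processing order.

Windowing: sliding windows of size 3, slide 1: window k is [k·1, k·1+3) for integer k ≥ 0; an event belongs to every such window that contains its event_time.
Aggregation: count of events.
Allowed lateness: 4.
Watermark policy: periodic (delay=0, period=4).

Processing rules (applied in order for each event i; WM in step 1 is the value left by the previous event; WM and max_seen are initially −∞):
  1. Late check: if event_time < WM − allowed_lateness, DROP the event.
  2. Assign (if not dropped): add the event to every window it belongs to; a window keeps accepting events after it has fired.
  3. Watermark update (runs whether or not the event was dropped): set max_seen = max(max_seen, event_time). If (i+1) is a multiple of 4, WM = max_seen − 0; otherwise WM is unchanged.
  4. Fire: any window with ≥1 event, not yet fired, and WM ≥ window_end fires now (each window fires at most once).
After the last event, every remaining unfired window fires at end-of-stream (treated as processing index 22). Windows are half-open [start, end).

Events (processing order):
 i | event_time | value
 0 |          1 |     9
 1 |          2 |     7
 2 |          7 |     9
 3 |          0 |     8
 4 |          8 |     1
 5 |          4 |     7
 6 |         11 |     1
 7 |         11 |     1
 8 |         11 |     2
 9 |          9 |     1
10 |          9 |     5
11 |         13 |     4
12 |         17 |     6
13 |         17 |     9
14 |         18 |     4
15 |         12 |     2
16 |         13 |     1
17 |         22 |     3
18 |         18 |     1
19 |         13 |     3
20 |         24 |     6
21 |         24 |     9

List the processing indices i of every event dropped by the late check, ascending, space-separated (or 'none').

16 19

i=0 t=1 v=9: → [1,4),[0,3); WM=−∞
i=1 t=2 v=7: → [2,5),[1,4),[0,3); WM=−∞
i=2 t=7 v=9: → [7,10),[6,9),[5,8); WM=−∞
i=3 t=0 v=8: → [0,3); WM=7; [0,3) fires=3 [1,4) fires=2 [2,5) fires=1
i=4 t=8 v=1: → [8,11),[7,10),[6,9); WM=7
i=5 t=4 v=7: → [4,7),[3,6),[2,5); WM=7; [3,6) fires=1 [4,7) fires=1
i=6 t=11 v=1: → [11,14),[10,13),[9,12); WM=7
i=7 t=11 v=1: → [11,14),[10,13),[9,12); WM=11; [5,8) fires=1 [6,9) fires=2 [7,10) fires=2 [8,11) fires=1
i=8 t=11 v=2: → [11,14),[10,13),[9,12); WM=11
i=9 t=9 v=1: → [9,12),[8,11),[7,10); WM=11
i=10 t=9 v=5: → [9,12),[8,11),[7,10); WM=11
i=11 t=13 v=4: → [13,16),[12,15),[11,14); WM=13; [9,12) fires=5 [10,13) fires=3
i=12 t=17 v=6: → [17,20),[16,19),[15,18); WM=13
i=13 t=17 v=9: → [17,20),[16,19),[15,18); WM=13
i=14 t=18 v=4: → [18,21),[17,20),[16,19); WM=13
i=15 t=12 v=2: → [12,15),[11,14),[10,13); WM=18; [11,14) fires=5 [12,15) fires=2 [13,16) fires=1 [15,18) fires=2
i=16 t=13 v=1: DROP (t<18-4); WM=18
i=17 t=22 v=3: → [22,25),[21,24),[20,23); WM=18
i=18 t=18 v=1: → [18,21),[17,20),[16,19); WM=18
i=19 t=13 v=3: DROP (t<18-4); WM=22; [16,19) fires=4 [17,20) fires=4 [18,21) fires=2
i=20 t=24 v=6: → [24,27),[23,26),[22,25); WM=22
i=21 t=24 v=9: → [24,27),[23,26),[22,25); WM=22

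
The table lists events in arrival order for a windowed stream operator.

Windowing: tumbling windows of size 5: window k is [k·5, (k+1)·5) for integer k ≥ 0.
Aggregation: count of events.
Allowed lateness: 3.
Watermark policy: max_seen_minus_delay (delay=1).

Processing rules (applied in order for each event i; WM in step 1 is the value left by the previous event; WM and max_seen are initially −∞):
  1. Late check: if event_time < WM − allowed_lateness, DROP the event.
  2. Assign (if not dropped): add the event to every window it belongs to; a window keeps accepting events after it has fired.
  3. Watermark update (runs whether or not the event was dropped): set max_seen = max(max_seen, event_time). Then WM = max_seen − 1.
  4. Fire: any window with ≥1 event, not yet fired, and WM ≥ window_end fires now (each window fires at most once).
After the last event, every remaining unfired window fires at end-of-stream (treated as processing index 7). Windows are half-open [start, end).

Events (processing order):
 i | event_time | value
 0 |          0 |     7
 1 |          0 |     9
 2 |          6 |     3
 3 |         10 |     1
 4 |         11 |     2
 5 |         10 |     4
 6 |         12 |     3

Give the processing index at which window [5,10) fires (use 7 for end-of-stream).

i=0 t=0 v=7: → [0,5); WM=-1
i=1 t=0 v=9: → [0,5); WM=-1
i=2 t=6 v=3: → [5,10); WM=5; [0,5) fires=2
i=3 t=10 v=1: → [10,15); WM=9
i=4 t=11 v=2: → [10,15); WM=10; [5,10) fires=1
i=5 t=10 v=4: → [10,15); WM=10
i=6 t=12 v=3: → [10,15); WM=11

4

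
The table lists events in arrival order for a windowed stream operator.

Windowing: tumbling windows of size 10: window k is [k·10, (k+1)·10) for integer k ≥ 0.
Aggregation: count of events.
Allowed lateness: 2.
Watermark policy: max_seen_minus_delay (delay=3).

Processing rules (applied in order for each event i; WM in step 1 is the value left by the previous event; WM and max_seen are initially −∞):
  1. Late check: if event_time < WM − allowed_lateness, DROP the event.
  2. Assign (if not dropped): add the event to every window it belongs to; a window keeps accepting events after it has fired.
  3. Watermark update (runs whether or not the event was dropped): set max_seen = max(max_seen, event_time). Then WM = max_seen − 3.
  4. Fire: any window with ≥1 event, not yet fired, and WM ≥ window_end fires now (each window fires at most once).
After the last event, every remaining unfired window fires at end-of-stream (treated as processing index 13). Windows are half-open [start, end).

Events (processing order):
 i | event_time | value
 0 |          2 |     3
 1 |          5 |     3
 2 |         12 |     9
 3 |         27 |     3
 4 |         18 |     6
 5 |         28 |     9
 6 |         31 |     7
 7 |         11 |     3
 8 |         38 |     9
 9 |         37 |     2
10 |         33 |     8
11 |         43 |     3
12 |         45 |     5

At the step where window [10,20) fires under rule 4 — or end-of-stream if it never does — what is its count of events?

1

i=0 t=2 v=3: → [0,10); WM=-1
i=1 t=5 v=3: → [0,10); WM=2
i=2 t=12 v=9: → [10,20); WM=9
i=3 t=27 v=3: → [20,30); WM=24; [0,10) fires=2 [10,20) fires=1
i=4 t=18 v=6: DROP (t<24-2); WM=24
i=5 t=28 v=9: → [20,30); WM=25
i=6 t=31 v=7: → [30,40); WM=28
i=7 t=11 v=3: DROP (t<28-2); WM=28
i=8 t=38 v=9: → [30,40); WM=35; [20,30) fires=2
i=9 t=37 v=2: → [30,40); WM=35
i=10 t=33 v=8: → [30,40); WM=35
i=11 t=43 v=3: → [40,50); WM=40; [30,40) fires=4
i=12 t=45 v=5: → [40,50); WM=42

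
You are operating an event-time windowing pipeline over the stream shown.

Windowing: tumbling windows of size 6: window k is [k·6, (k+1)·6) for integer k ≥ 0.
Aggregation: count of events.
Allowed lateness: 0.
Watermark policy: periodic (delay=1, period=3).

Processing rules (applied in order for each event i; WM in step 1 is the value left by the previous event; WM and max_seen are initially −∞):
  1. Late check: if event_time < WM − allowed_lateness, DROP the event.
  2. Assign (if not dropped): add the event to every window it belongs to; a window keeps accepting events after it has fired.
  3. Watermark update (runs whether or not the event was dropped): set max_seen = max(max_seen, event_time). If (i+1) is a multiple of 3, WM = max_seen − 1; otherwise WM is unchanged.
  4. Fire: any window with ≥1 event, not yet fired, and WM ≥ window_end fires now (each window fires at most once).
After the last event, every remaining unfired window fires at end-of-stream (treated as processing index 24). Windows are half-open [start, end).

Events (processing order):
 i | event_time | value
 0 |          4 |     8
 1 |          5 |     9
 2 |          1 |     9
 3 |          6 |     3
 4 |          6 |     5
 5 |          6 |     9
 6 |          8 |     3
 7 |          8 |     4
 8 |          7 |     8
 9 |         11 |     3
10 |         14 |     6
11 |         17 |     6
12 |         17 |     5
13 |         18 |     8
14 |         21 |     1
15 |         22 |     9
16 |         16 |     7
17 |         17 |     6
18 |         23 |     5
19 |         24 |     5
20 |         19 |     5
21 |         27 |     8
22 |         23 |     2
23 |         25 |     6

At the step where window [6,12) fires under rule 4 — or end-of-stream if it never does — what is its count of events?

i=0 t=4 v=8: → [0,6); WM=−∞
i=1 t=5 v=9: → [0,6); WM=−∞
i=2 t=1 v=9: → [0,6); WM=4
i=3 t=6 v=3: → [6,12); WM=4
i=4 t=6 v=5: → [6,12); WM=4
i=5 t=6 v=9: → [6,12); WM=5
i=6 t=8 v=3: → [6,12); WM=5
i=7 t=8 v=4: → [6,12); WM=5
i=8 t=7 v=8: → [6,12); WM=7; [0,6) fires=3
i=9 t=11 v=3: → [6,12); WM=7
i=10 t=14 v=6: → [12,18); WM=7
i=11 t=17 v=6: → [12,18); WM=16; [6,12) fires=7
i=12 t=17 v=5: → [12,18); WM=16
i=13 t=18 v=8: → [18,24); WM=16
i=14 t=21 v=1: → [18,24); WM=20; [12,18) fires=3
i=15 t=22 v=9: → [18,24); WM=20
i=16 t=16 v=7: DROP (t<20-0); WM=20
i=17 t=17 v=6: DROP (t<20-0); WM=21
i=18 t=23 v=5: → [18,24); WM=21
i=19 t=24 v=5: → [24,30); WM=21
i=20 t=19 v=5: DROP (t<21-0); WM=23
i=21 t=27 v=8: → [24,30); WM=23
i=22 t=23 v=2: → [18,24); WM=23
i=23 t=25 v=6: → [24,30); WM=26; [18,24) fires=5

7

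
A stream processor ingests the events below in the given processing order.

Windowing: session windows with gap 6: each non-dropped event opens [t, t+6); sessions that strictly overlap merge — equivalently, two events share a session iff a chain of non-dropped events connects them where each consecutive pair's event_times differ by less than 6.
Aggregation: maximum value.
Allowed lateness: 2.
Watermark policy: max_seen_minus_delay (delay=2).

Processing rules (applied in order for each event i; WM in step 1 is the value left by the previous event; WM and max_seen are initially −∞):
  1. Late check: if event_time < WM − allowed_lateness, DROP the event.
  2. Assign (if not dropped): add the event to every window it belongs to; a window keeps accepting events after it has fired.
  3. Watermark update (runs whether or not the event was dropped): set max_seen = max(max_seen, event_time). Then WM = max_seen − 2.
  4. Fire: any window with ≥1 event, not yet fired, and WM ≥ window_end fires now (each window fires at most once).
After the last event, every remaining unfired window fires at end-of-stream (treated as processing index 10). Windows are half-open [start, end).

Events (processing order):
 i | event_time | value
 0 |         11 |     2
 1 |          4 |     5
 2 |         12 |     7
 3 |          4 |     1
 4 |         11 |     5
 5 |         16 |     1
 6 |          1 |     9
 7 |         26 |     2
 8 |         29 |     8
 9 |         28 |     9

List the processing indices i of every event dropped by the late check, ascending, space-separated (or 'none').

1 3 6

i=0 t=11 v=2: → [11,17); WM=9
i=1 t=4 v=5: DROP (t<9-2); WM=9
i=2 t=12 v=7: → [11,18); WM=10
i=3 t=4 v=1: DROP (t<10-2); WM=10
i=4 t=11 v=5: → [11,18); WM=10
i=5 t=16 v=1: → [11,22); WM=14
i=6 t=1 v=9: DROP (t<14-2); WM=14
i=7 t=26 v=2: → [26,32); WM=24
i=8 t=29 v=8: → [26,35); WM=27
i=9 t=28 v=9: → [26,35); WM=27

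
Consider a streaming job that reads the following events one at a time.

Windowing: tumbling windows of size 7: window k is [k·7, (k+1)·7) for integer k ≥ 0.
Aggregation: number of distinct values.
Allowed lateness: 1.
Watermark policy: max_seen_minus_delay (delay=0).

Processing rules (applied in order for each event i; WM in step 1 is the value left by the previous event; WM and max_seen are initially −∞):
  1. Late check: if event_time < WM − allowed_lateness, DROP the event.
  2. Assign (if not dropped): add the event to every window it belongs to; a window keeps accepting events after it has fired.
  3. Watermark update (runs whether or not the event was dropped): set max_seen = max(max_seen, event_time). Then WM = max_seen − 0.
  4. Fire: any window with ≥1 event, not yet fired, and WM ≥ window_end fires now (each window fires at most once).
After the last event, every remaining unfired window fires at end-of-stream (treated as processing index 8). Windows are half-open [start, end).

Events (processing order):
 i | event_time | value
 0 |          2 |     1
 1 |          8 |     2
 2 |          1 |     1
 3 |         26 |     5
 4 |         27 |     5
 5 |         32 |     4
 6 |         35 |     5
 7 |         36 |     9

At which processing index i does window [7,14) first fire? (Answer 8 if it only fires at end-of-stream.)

i=0 t=2 v=1: → [0,7); WM=2
i=1 t=8 v=2: → [7,14); WM=8; [0,7) fires=1
i=2 t=1 v=1: DROP (t<8-1); WM=8
i=3 t=26 v=5: → [21,28); WM=26; [7,14) fires=1
i=4 t=27 v=5: → [21,28); WM=27
i=5 t=32 v=4: → [28,35); WM=32; [21,28) fires=1
i=6 t=35 v=5: → [35,42); WM=35; [28,35) fires=1
i=7 t=36 v=9: → [35,42); WM=36

3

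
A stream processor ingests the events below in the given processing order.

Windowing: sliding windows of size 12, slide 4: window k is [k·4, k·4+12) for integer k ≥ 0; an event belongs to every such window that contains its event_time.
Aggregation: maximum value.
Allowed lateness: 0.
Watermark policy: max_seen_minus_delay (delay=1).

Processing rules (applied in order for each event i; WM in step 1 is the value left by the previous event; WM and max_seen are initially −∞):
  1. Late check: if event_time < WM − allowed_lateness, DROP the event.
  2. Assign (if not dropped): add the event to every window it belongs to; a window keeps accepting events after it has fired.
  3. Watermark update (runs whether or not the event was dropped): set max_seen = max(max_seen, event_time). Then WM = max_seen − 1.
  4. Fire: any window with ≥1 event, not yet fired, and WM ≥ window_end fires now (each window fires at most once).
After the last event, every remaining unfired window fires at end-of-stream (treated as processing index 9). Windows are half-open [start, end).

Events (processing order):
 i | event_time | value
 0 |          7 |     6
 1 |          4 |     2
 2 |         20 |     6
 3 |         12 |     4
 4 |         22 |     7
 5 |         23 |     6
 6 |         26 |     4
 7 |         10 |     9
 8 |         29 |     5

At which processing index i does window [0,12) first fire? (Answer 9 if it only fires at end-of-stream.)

i=0 t=7 v=6: → [4,16),[0,12); WM=6
i=1 t=4 v=2: DROP (t<6-0); WM=6
i=2 t=20 v=6: → [20,32),[16,28),[12,24); WM=19; [0,12) fires=6 [4,16) fires=6
i=3 t=12 v=4: DROP (t<19-0); WM=19
i=4 t=22 v=7: → [20,32),[16,28),[12,24); WM=21
i=5 t=23 v=6: → [20,32),[16,28),[12,24); WM=22
i=6 t=26 v=4: → [24,36),[20,32),[16,28); WM=25; [12,24) fires=7
i=7 t=10 v=9: DROP (t<25-0); WM=25
i=8 t=29 v=5: → [28,40),[24,36),[20,32); WM=28; [16,28) fires=7

2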